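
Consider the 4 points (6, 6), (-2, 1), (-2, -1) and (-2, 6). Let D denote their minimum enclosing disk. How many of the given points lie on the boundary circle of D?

3

The minimum enclosing circle of a finite set is fixed by two of the points (as a diameter) or three (as a circumcircle).
The farthest pair is (6, 6)–(-2, -1) with squared distance 113. The circle on this segment as diameter has centre (2, 2.5) and r² = 113/4 = 28.25.
Check (-2, 1): distance² to centre = 18.25 ≤ 28.25, so it lies inside.
All remaining points lie in this disk, and no smaller disk contains both endpoints, so this is the minimum enclosing circle.
The points at distance exactly r from the centre are (6, 6), (-2, -1), (-2, 6) — 3 points.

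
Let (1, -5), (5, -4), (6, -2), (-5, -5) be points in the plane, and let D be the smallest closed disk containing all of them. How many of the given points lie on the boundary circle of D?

2

The minimum enclosing circle of a finite set is fixed by two of the points (as a diameter) or three (as a circumcircle).
The farthest pair is (6, -2)–(-5, -5) with squared distance 130. The circle on this segment as diameter has centre (0.5, -3.5) and r² = 130/4 = 32.5.
Check (1, -5): distance² to centre = 2.5 ≤ 32.5, so it lies inside.
All remaining points lie in this disk, and no smaller disk contains both endpoints, so this is the minimum enclosing circle.
The points at distance exactly r from the centre are (6, -2), (-5, -5) — 2 points.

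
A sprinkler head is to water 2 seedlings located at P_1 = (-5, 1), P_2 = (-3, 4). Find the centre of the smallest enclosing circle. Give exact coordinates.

(-4, 2.5)

The smallest circle enclosing two points has them as diameter endpoints.
Centre = midpoint = (-4, 2.5); r² = |P_1P_2|²/4 = 13/4 = 3.25.
Centre = (-4, 2.5).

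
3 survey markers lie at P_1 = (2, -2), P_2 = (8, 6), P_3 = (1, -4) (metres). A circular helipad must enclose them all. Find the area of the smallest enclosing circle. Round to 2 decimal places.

117.02

Side lengths²: P_1P_2² = 100, P_1P_3² = 5, P_2P_3² = 149.
Since P_2P_3² = 149 ≥ 100 + 5 = 105, the angle opposite P_2P_3 is not acute, so the smallest enclosing circle has P_2P_3 as diameter.
Centre = midpoint of P_2P_3 = (4.5, 1), r² = 149/4 = 37.25.
Area = π·r² = π·37.25 ≈ 117.02.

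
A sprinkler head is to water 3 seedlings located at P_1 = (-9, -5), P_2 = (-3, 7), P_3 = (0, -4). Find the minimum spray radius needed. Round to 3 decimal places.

6.790

Side lengths²: P_1P_2² = 180, P_1P_3² = 82, P_2P_3² = 130.
Since P_1P_2² = 180 < 130 + 82 = 212, the triangle is acute, so the smallest enclosing circle is the circumcircle.
Circumcentre = (-86/17, 9/17), r² = 13325/289.
r = √(13325/289) ≈ 6.790.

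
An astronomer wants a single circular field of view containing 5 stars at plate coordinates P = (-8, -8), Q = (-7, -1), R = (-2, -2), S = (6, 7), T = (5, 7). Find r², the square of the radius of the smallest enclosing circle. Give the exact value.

105.25

The farthest pair is P–S with squared distance 421. The circle on this segment as diameter has centre (-1, -0.5) and r² = 421/4 = 105.25.
Check Q: distance² to centre = 36.25 ≤ 105.25, so it lies inside.
All remaining points lie in this disk, and no smaller disk contains both endpoints, so this is the minimum enclosing circle.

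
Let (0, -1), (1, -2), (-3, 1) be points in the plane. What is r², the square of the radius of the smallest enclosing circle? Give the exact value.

6.25

Call the three points A, B, C in the order given.
Side lengths²: AB² = 2, AC² = 13, BC² = 25.
Since BC² = 25 ≥ 13 + 2 = 15, the angle opposite BC is not acute, so the smallest enclosing circle has BC as diameter.
Centre = midpoint of BC = (-1, -0.5), r² = 25/4 = 6.25.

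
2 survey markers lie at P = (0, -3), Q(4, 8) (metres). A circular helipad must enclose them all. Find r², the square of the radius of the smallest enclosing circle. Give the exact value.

34.25

The smallest circle enclosing two points has them as diameter endpoints.
Centre = midpoint = (2, 2.5); r² = |PQ|²/4 = 137/4 = 34.25.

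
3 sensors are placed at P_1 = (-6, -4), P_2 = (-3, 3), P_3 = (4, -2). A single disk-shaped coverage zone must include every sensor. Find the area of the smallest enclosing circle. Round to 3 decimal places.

Side lengths²: P_1P_2² = 58, P_1P_3² = 104, P_2P_3² = 74.
Since P_1P_3² = 104 < 74 + 58 = 132, the triangle is acute, so the smallest enclosing circle is the circumcircle.
Circumcentre = (-1.21875, -1.90625), r² = 27.244140625.
Area = π·r² = π·27.244140625 ≈ 85.590.

85.590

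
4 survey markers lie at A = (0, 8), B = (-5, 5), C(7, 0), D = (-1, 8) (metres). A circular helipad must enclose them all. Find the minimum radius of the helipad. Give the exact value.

By Welzl's lemma the MEC is supported by two points (diametrically opposite) or three points (on a circumcircle).
The farthest pair is B–C with squared distance 169. The circle on this segment as diameter has centre (1, 2.5) and r² = 169/4 = 42.25.
Check A: distance² to centre = 31.25 ≤ 42.25, so it lies inside.
All remaining points lie in this disk, and no smaller disk contains both endpoints, so this is the minimum enclosing circle.
r = √(42.25) = 6.5.

6.5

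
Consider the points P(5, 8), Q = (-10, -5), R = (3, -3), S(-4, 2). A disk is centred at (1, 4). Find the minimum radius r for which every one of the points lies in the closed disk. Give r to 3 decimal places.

The required radius is the distance from (1, 4) to the farthest point.
Squared distances: 32, 202, 53, 29.
Maximum is 202, attained at Q.
r = √202 ≈ 14.213.

14.213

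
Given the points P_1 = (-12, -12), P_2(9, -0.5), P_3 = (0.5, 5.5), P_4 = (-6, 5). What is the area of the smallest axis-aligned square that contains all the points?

441

The bounding box has width 21 and height 17.5.
An axis-aligned square enclosing the set must have side ≥ max(width, height).
So the minimum side is max(21, 17.5) = 21.
Area = 21² = 441.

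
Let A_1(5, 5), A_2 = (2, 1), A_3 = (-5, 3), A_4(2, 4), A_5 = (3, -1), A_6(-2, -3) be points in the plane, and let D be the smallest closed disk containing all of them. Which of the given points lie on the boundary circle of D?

By Welzl's lemma the MEC is supported by two points (diametrically opposite) or three points (on a circumcircle).
The minimum enclosing circle is determined by three boundary points: A_1, A_3, A_6.
Their circumcentre is (9/22, 43/22) with r² = 7345/242.
The farthest remaining point A_5 is at distance² 3737/242 ≤ 7345/242.
The points at distance exactly r from the centre are A_1, A_3, A_6 — 3 points.

A_1, A_3, A_6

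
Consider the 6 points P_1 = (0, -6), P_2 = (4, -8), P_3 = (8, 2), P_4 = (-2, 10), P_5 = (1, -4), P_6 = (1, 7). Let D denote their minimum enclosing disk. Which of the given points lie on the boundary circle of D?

P_2, P_4

By Welzl's lemma the MEC is supported by two points (diametrically opposite) or three points (on a circumcircle).
The farthest pair is P_2–P_4 with squared distance 360. The circle on this segment as diameter has centre (1, 1) and r² = 360/4 = 90.
Check P_1: distance² to centre = 50 ≤ 90, so it lies inside.
All remaining points lie in this disk, and no smaller disk contains both endpoints, so this is the minimum enclosing circle.
The points at distance exactly r from the centre are P_2, P_4 — 2 points.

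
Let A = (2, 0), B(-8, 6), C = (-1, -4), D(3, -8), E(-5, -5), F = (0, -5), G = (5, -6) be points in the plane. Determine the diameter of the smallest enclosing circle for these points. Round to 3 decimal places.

The minimum enclosing circle is determined by three boundary points: B, D, G.
Their circumcentre is (-2.22, -0.78) with r² = 79.3768.
The farthest remaining point E is at distance² 25.5368 ≤ 79.3768.
Diameter = 2r = 2√(79.3768) ≈ 17.819.

17.819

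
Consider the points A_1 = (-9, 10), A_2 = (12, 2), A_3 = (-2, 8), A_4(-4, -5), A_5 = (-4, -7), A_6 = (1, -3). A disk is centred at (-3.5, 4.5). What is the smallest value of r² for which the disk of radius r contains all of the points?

246.5

The required radius is the distance from (-3.5, 4.5) to the farthest point.
Squared distances: 60.5, 246.5, 14.5, 90.5, 132.5, 76.5.
Maximum is 246.5, attained at A_2.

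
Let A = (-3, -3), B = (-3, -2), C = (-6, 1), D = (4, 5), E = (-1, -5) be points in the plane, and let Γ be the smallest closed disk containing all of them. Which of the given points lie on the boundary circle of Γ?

The minimum enclosing circle of a finite set is fixed by two of the points (as a diameter) or three (as a circumcircle).
The minimum enclosing circle is determined by three boundary points: C, D, E.
Their circumcentre is (-0.125, 0.8125) with r² = 34.55078125.
The farthest remaining point A is at distance² 22.80078125 ≤ 34.55078125.
The points at distance exactly r from the centre are C, D, E — 3 points.

C, D, E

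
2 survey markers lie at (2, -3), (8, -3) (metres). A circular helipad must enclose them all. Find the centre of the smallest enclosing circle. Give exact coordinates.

The smallest circle enclosing two points has them as diameter endpoints.
Centre = midpoint = (5, -3); r² = |(2, -3)−(8, -3)|²/4 = 36/4 = 9.
Centre = (5, -3).

(5, -3)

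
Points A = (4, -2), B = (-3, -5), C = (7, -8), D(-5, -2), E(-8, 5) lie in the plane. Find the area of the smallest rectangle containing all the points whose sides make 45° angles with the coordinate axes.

In coordinates u = x + y, v = x − y the rectangle is axis-aligned; the map (x,y)→(u,v) scales areas by 2.
u-values: 2, -8, -1, -7, -3; range = 2 − (-8) = 10.
v-values: 6, 2, 15, -3, -13; range = 15 − (-13) = 28.
Area = (10 × 28) / 2 = 140.

140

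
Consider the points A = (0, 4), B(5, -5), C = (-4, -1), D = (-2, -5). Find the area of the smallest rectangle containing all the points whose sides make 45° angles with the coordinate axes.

In coordinates u = x + y, v = x − y the rectangle is axis-aligned; the map (x,y)→(u,v) scales areas by 2.
u-values: 4, 0, -5, -7; range = 4 − (-7) = 11.
v-values: -4, 10, -3, 3; range = 10 − (-4) = 14.
Area = (11 × 14) / 2 = 77.

77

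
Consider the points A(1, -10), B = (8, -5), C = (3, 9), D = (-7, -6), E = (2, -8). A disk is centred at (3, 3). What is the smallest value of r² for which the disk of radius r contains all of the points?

The required radius is the distance from (3, 3) to the farthest point.
Squared distances: 173, 89, 36, 181, 122.
Maximum is 181, attained at D.

181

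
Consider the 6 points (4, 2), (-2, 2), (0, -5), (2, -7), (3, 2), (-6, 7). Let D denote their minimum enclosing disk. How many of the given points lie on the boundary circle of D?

2

A smallest enclosing disk is always determined by at most three of the input points on its boundary.
The farthest pair is (2, -7)–(-6, 7) with squared distance 260. The circle on this segment as diameter has centre (-2, 0) and r² = 260/4 = 65.
Check (4, 2): distance² to centre = 40 ≤ 65, so it lies inside.
All remaining points lie in this disk, and no smaller disk contains both endpoints, so this is the minimum enclosing circle.
The points at distance exactly r from the centre are (2, -7), (-6, 7) — 2 points.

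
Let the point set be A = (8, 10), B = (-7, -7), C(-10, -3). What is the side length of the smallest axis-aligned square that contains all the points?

The bounding box has width 18 and height 17.
An axis-aligned square enclosing the set must have side ≥ max(width, height).
So the minimum side is max(18, 17) = 18.

18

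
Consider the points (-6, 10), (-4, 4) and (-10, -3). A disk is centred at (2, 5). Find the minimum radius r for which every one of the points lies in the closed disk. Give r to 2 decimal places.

The required radius is the distance from (2, 5) to the farthest point.
Squared distances: 89, 37, 208.
Maximum is 208, attained at (-10, -3).
r = √208 ≈ 14.42.

14.42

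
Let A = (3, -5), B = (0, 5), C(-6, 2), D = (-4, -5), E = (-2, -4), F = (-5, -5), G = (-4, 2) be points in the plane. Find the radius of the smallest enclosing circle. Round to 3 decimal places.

A smallest enclosing disk is always determined by at most three of the input points on its boundary.
The minimum enclosing circle is determined by three boundary points: A, B, F.
Their circumcentre is (-1, -0.75) with r² = 34.0625.
The farthest remaining point C is at distance² 32.5625 ≤ 34.0625.
r = √(34.0625) ≈ 5.836.

5.836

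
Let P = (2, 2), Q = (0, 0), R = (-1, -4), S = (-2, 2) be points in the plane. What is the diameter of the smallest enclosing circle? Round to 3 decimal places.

6.801

By Welzl's lemma the MEC is supported by two points (diametrically opposite) or three points (on a circumcircle).
The minimum enclosing circle is determined by three boundary points: P, R, S.
Their circumcentre is (0, -0.75) with r² = 11.5625.
The farthest remaining point Q is at distance² 0.5625 ≤ 11.5625.
Diameter = 2r = 2√(11.5625) ≈ 6.801.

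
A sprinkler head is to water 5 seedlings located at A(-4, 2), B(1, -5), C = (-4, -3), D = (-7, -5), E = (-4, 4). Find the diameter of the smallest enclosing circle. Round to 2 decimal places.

10.85

A smallest enclosing disk is always determined by at most three of the input points on its boundary.
The minimum enclosing circle is determined by three boundary points: B, D, E.
Their circumcentre is (-3, -4/3) with r² = 265/9.
The farthest remaining point A is at distance² 109/9 ≤ 265/9.
Diameter = 2r = 2√(265/9) ≈ 10.85.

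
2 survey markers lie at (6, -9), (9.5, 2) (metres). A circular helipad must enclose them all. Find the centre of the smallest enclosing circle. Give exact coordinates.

(7.75, -3.5)

The smallest circle enclosing two points has them as diameter endpoints.
Centre = midpoint = (7.75, -3.5); r² = |(6, -9)−(9.5, 2)|²/4 = 133.25/4 = 33.3125.
Centre = (7.75, -3.5).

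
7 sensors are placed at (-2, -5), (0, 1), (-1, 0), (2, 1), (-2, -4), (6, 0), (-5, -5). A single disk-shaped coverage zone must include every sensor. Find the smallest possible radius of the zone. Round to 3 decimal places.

6.042

The minimum enclosing circle of a finite set is fixed by two of the points (as a diameter) or three (as a circumcircle).
The farthest pair is (6, 0)–(-5, -5) with squared distance 146. The circle on this segment as diameter has centre (0.5, -2.5) and r² = 146/4 = 36.5.
Check (-2, -5): distance² to centre = 12.5 ≤ 36.5, so it lies inside.
All remaining points lie in this disk, and no smaller disk contains both endpoints, so this is the minimum enclosing circle.
r = √(36.5) ≈ 6.042.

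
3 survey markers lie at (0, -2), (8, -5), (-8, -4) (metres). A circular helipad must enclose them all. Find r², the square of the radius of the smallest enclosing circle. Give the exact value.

64.25

Call the three points A, B, C in the order given.
Side lengths²: AB² = 73, AC² = 68, BC² = 257.
Since BC² = 257 ≥ 73 + 68 = 141, the angle opposite BC is not acute, so the smallest enclosing circle has BC as diameter.
Centre = midpoint of BC = (0, -4.5), r² = 257/4 = 64.25.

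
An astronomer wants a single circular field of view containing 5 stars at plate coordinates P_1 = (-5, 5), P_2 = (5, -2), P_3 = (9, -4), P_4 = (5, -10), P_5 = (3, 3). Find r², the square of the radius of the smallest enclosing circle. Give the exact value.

By Welzl's lemma the MEC is supported by two points (diametrically opposite) or three points (on a circumcircle).
The minimum enclosing circle is determined by three boundary points: P_1, P_3, P_4.
Their circumcentre is (0.125, -29/12) with r² = 46813/576.
The farthest remaining point P_5 is at distance² 21661/576 ≤ 46813/576.

46813/576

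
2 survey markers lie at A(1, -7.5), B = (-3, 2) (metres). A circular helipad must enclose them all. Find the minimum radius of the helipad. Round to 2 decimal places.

5.15

The smallest circle enclosing two points has them as diameter endpoints.
Centre = midpoint = (-1, -2.75); r² = |AB|²/4 = 106.25/4 = 26.5625.
r = √(26.5625) ≈ 5.15.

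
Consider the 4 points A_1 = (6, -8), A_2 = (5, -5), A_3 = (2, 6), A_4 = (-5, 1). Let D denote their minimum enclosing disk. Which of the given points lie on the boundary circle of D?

By Welzl's lemma the MEC is supported by two points (diametrically opposite) or three points (on a circumcircle).
The minimum enclosing circle is determined by three boundary points: A_1, A_3, A_4.
Their circumcentre is (124/59, -91/59) with r² = 198061/3481.
The farthest remaining point A_2 is at distance² 70857/3481 ≤ 198061/3481.
The points at distance exactly r from the centre are A_1, A_3, A_4 — 3 points.

A_1, A_3, A_4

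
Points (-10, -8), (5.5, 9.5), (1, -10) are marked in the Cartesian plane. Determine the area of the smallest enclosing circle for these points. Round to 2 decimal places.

429.22

Call the three points A, B, C in the order given.
Side lengths²: AB² = 546.5, AC² = 125, BC² = 400.5.
Since AB² = 546.5 ≥ 400.5 + 125 = 525.5, the angle opposite AB is not acute, so the smallest enclosing circle has AB as diameter.
Centre = midpoint of AB = (-2.25, 0.75), r² = 546.5/4 = 136.625.
Area = π·r² = π·136.625 ≈ 429.22.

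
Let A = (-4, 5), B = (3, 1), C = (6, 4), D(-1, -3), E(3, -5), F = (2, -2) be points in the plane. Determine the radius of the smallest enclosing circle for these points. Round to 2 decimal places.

A smallest enclosing disk is always determined by at most three of the input points on its boundary.
The minimum enclosing circle is determined by three boundary points: A, C, E.
Their circumcentre is (39/62, 49/62) with r² = 75245/1922.
The farthest remaining point D is at distance² 32713/1922 ≤ 75245/1922.
r = √(75245/1922) ≈ 6.26.

6.26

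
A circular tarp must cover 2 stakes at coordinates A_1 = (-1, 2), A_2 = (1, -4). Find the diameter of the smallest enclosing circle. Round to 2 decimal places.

6.32

The smallest circle enclosing two points has them as diameter endpoints.
Centre = midpoint = (0, -1); r² = |A_1A_2|²/4 = 40/4 = 10.
Diameter = 2r = 2√10 ≈ 6.32.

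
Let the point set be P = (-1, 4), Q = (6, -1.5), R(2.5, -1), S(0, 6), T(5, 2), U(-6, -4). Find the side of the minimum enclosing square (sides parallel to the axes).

12

The bounding box has width 12 and height 10.
An axis-aligned square enclosing the set must have side ≥ max(width, height).
So the minimum side is max(12, 10) = 12.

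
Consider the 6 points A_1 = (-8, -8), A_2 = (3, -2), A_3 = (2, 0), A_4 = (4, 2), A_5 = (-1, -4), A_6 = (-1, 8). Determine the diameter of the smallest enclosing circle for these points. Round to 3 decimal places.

17.464

A smallest enclosing disk is always determined by at most three of the input points on its boundary.
The farthest pair is A_1–A_6 with squared distance 305. The circle on this segment as diameter has centre (-4.5, 0) and r² = 305/4 = 76.25.
Check A_2: distance² to centre = 60.25 ≤ 76.25, so it lies inside.
All remaining points lie in this disk, and no smaller disk contains both endpoints, so this is the minimum enclosing circle.
Diameter = 2r = 2√(76.25) ≈ 17.464.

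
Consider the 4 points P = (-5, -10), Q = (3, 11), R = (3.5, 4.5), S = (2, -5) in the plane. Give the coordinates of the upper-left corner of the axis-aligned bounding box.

x-range [-5, 3.5], y-range [-10, 11].
The upper-left corner is (-5, 11).

(-5, 11)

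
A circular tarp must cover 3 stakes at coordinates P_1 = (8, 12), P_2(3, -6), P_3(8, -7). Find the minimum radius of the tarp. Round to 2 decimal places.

Side lengths²: P_1P_2² = 349, P_1P_3² = 361, P_2P_3² = 26.
Since P_1P_3² = 361 < 349 + 26 = 375, the triangle is acute, so the smallest enclosing circle is the circumcircle.
Circumcentre = (7.3, 2.5), r² = 90.74.
r = √(90.74) ≈ 9.53.

9.53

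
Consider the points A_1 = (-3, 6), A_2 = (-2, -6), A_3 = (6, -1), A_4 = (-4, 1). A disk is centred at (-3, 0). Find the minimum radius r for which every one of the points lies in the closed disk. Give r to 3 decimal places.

9.055

The required radius is the distance from (-3, 0) to the farthest point.
Squared distances: 36, 37, 82, 2.
Maximum is 82, attained at A_3.
r = √82 ≈ 9.055.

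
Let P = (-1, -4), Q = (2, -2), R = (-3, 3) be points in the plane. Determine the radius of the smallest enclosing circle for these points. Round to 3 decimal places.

Side lengths²: PQ² = 13, PR² = 53, QR² = 50.
Since PR² = 53 < 50 + 13 = 63, the triangle is acute, so the smallest enclosing circle is the circumcircle.
Circumcentre = (-1.3, -0.3), r² = 13.78.
r = √(13.78) ≈ 3.712.

3.712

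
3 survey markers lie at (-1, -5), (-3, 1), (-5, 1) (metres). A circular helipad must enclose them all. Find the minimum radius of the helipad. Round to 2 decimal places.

3.61

Call the three points A, B, C in the order given.
Side lengths²: AB² = 40, AC² = 52, BC² = 4.
Since AC² = 52 ≥ 40 + 4 = 44, the angle opposite AC is not acute, so the smallest enclosing circle has AC as diameter.
Centre = midpoint of AC = (-3, -2), r² = 52/4 = 13.
r = √13 ≈ 3.61.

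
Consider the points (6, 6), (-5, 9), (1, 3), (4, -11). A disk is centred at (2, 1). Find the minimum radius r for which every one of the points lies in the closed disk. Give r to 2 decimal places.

12.17

The required radius is the distance from (2, 1) to the farthest point.
Squared distances: 41, 113, 5, 148.
Maximum is 148, attained at (4, -11).
r = √148 ≈ 12.17.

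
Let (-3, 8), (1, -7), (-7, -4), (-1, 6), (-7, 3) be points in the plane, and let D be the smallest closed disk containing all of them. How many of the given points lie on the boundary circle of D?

2

A smallest enclosing disk is always determined by at most three of the input points on its boundary.
The farthest pair is (-3, 8)–(1, -7) with squared distance 241. The circle on this segment as diameter has centre (-1, 0.5) and r² = 241/4 = 60.25.
Check (-7, -4): distance² to centre = 56.25 ≤ 60.25, so it lies inside.
All remaining points lie in this disk, and no smaller disk contains both endpoints, so this is the minimum enclosing circle.
The points at distance exactly r from the centre are (-3, 8), (1, -7) — 2 points.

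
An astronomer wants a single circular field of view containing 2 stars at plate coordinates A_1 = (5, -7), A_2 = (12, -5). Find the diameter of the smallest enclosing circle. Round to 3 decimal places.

7.280

The smallest circle enclosing two points has them as diameter endpoints.
Centre = midpoint = (8.5, -6); r² = |A_1A_2|²/4 = 53/4 = 13.25.
Diameter = 2r = 2√(13.25) ≈ 7.280.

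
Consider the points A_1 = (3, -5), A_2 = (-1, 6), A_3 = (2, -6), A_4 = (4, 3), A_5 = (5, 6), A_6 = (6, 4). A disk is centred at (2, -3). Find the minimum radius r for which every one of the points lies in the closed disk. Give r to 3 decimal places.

9.487

The required radius is the distance from (2, -3) to the farthest point.
Squared distances: 5, 90, 9, 40, 90, 65.
Maximum is 90, attained at A_2.
r = √90 ≈ 9.487.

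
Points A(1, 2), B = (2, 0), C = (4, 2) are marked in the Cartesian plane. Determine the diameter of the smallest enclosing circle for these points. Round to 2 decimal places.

3.16

Side lengths²: AB² = 5, AC² = 9, BC² = 8.
Since AC² = 9 < 8 + 5 = 13, the triangle is acute, so the smallest enclosing circle is the circumcircle.
Circumcentre = (2.5, 1.5), r² = 2.5.
Diameter = 2r = 2√(2.5) ≈ 3.16.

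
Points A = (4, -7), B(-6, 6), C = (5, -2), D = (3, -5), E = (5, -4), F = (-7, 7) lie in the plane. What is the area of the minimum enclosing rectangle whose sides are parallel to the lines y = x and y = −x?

In coordinates u = x + y, v = x − y the rectangle is axis-aligned; the map (x,y)→(u,v) scales areas by 2.
u-values: -3, 0, 3, -2, 1, 0; range = 3 − (-3) = 6.
v-values: 11, -12, 7, 8, 9, -14; range = 11 − (-14) = 25.
Area = (6 × 25) / 2 = 75.

75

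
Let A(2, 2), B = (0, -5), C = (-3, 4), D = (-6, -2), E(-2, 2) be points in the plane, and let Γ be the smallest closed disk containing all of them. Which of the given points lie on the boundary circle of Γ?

B, C, D

The farthest pair is B–C with squared distance 90. The circle on this segment as diameter has centre (-1.5, -0.5) and r² = 90/4 = 22.5.
Check A: distance² to centre = 18.5 ≤ 22.5, so it lies inside.
All remaining points lie in this disk, and no smaller disk contains both endpoints, so this is the minimum enclosing circle.
The points at distance exactly r from the centre are B, C, D — 3 points.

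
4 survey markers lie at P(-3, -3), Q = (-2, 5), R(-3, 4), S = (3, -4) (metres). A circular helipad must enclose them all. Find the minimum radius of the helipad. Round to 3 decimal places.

5.148

The minimum enclosing circle of a finite set is fixed by two of the points (as a diameter) or three (as a circumcircle).
The farthest pair is Q–S with squared distance 106. The circle on this segment as diameter has centre (0.5, 0.5) and r² = 106/4 = 26.5.
Check P: distance² to centre = 24.5 ≤ 26.5, so it lies inside.
All remaining points lie in this disk, and no smaller disk contains both endpoints, so this is the minimum enclosing circle.
r = √(26.5) ≈ 5.148.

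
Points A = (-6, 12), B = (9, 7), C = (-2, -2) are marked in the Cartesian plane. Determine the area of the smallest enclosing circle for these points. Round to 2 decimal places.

232.92

Side lengths²: AB² = 250, AC² = 212, BC² = 202.
Since AB² = 250 < 212 + 202 = 414, the triangle is acute, so the smallest enclosing circle is the circumcircle.
Circumcentre = (8/19, 119/19), r² = 26765/361.
Area = π·r² = π·26765/361 ≈ 232.92.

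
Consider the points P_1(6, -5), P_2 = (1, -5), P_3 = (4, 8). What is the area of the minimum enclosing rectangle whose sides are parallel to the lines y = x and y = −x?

In coordinates u = x + y, v = x − y the rectangle is axis-aligned; the map (x,y)→(u,v) scales areas by 2.
u-values: 1, -4, 12; range = 12 − (-4) = 16.
v-values: 11, 6, -4; range = 11 − (-4) = 15.
Area = (16 × 15) / 2 = 120.

120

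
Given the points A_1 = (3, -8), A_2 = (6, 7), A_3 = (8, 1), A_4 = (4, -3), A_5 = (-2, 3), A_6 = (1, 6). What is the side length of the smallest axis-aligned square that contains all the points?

15

The bounding box has width 10 and height 15.
An axis-aligned square enclosing the set must have side ≥ max(width, height).
So the minimum side is max(10, 15) = 15.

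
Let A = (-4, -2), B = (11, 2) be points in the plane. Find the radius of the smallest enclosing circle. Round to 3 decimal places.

The smallest circle enclosing two points has them as diameter endpoints.
Centre = midpoint = (3.5, 0); r² = |AB|²/4 = 241/4 = 60.25.
r = √(60.25) ≈ 7.762.

7.762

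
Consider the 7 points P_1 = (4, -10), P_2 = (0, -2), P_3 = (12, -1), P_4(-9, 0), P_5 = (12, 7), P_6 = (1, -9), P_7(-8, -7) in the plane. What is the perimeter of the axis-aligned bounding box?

Width = max x − min x = 12 − (-9) = 21.
Height = max y − min y = 7 − (-10) = 17.
Perimeter = 2(21 + 17) = 76.

76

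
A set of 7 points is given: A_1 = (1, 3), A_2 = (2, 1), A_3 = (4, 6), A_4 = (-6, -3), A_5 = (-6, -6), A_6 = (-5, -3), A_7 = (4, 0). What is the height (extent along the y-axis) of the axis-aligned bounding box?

max y = 6, min y = -6, so height = 12.

12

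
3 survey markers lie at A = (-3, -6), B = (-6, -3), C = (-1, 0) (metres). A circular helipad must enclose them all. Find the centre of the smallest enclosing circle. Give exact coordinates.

Side lengths²: AB² = 18, AC² = 40, BC² = 34.
Since AC² = 40 < 34 + 18 = 52, the triangle is acute, so the smallest enclosing circle is the circumcircle.
Circumcentre = (-2.75, -2.75), r² = 10.625.
Centre = (-2.75, -2.75).

(-2.75, -2.75)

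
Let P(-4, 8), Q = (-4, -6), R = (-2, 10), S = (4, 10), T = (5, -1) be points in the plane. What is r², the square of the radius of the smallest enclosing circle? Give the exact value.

80

A smallest enclosing disk is always determined by at most three of the input points on its boundary.
The farthest pair is Q–S with squared distance 320. The circle on this segment as diameter has centre (0, 2) and r² = 320/4 = 80.
Check P: distance² to centre = 52 ≤ 80, so it lies inside.
All remaining points lie in this disk, and no smaller disk contains both endpoints, so this is the minimum enclosing circle.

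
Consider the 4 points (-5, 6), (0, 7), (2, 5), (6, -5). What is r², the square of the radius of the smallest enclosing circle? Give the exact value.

By Welzl's lemma the MEC is supported by two points (diametrically opposite) or three points (on a circumcircle).
The farthest pair is (-5, 6)–(6, -5) with squared distance 242. The circle on this segment as diameter has centre (0.5, 0.5) and r² = 242/4 = 60.5.
Check (0, 7): distance² to centre = 42.5 ≤ 60.5, so it lies inside.
All remaining points lie in this disk, and no smaller disk contains both endpoints, so this is the minimum enclosing circle.

60.5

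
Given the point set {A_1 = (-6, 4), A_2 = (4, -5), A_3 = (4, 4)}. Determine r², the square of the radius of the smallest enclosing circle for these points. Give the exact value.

Side lengths²: A_1A_2² = 181, A_1A_3² = 100, A_2A_3² = 81.
Since A_1A_2² = 181 ≥ 100 + 81 = 181, the angle opposite A_1A_2 is not acute, so the smallest enclosing circle has A_1A_2 as diameter.
Centre = midpoint of A_1A_2 = (-1, -0.5), r² = 181/4 = 45.25.

45.25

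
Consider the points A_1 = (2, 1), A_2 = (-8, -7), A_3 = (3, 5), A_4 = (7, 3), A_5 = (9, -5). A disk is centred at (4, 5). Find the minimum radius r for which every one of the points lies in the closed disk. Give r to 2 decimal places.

16.97

The required radius is the distance from (4, 5) to the farthest point.
Squared distances: 20, 288, 1, 13, 125.
Maximum is 288, attained at A_2.
r = √288 ≈ 16.97.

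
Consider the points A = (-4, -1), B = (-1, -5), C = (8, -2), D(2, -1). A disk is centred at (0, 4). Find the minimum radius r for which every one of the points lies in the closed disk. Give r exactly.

10

The required radius is the distance from (0, 4) to the farthest point.
Squared distances: 41, 82, 100, 29.
Maximum is 100, attained at C.
r = √100 = 10.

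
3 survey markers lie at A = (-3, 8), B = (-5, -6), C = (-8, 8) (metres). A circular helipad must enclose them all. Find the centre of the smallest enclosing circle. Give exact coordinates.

(-5.5, 17/14)

Side lengths²: AB² = 200, AC² = 25, BC² = 205.
Since BC² = 205 < 200 + 25 = 225, the triangle is acute, so the smallest enclosing circle is the circumcircle.
Circumcentre = (-5.5, 17/14), r² = 5125/98.
Centre = (-5.5, 17/14).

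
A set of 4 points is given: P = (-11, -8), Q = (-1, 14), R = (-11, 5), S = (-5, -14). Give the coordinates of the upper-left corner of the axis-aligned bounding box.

x-range [-11, -1], y-range [-14, 14].
The upper-left corner is (-11, 14).

(-11, 14)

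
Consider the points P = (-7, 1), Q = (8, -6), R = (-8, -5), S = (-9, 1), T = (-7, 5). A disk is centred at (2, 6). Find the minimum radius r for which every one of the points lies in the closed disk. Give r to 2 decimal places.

The required radius is the distance from (2, 6) to the farthest point.
Squared distances: 106, 180, 221, 146, 82.
Maximum is 221, attained at R.
r = √221 ≈ 14.87.

14.87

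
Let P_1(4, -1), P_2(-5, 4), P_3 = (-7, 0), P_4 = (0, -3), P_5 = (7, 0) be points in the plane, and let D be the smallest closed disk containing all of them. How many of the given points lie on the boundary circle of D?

2

By Welzl's lemma the MEC is supported by two points (diametrically opposite) or three points (on a circumcircle).
The farthest pair is P_3–P_5 with squared distance 196. The circle on this segment as diameter has centre (0, 0) and r² = 196/4 = 49.
Check P_1: distance² to centre = 17 ≤ 49, so it lies inside.
All remaining points lie in this disk, and no smaller disk contains both endpoints, so this is the minimum enclosing circle.
The points at distance exactly r from the centre are P_3, P_5 — 2 points.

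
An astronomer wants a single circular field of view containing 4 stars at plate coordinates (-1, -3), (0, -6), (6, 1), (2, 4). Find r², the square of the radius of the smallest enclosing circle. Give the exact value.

27625/1058

By Welzl's lemma the MEC is supported by two points (diametrically opposite) or three points (on a circumcircle).
The minimum enclosing circle is determined by three boundary points: (0, -6), (6, 1), (2, 4).
Their circumcentre is (61/46, -49/46) with r² = 27625/1058.
The farthest remaining point (-1, -3) is at distance² 9685/1058 ≤ 27625/1058.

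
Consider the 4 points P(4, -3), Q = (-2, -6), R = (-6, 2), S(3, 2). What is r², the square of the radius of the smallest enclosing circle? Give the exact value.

The farthest pair is P–R with squared distance 125. The circle on this segment as diameter has centre (-1, -0.5) and r² = 125/4 = 31.25.
Check Q: distance² to centre = 31.25 ≤ 31.25, so it lies inside.
All remaining points lie in this disk, and no smaller disk contains both endpoints, so this is the minimum enclosing circle.

31.25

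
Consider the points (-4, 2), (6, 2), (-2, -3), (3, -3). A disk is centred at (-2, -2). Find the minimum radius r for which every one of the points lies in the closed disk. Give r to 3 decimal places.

The required radius is the distance from (-2, -2) to the farthest point.
Squared distances: 20, 80, 1, 26.
Maximum is 80, attained at (6, 2).
r = √80 ≈ 8.944.

8.944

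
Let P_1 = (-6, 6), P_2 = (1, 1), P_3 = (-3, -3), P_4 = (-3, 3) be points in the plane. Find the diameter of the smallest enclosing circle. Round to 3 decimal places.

9.618

A smallest enclosing disk is always determined by at most three of the input points on its boundary.
The minimum enclosing circle is determined by three boundary points: P_1, P_2, P_3.
Their circumcentre is (-3.75, 1.75) with r² = 23.125.
The farthest remaining point P_4 is at distance² 2.125 ≤ 23.125.
Diameter = 2r = 2√(23.125) ≈ 9.618.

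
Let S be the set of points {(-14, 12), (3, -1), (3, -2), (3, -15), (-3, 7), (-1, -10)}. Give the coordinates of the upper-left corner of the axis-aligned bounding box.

x-range [-14, 3], y-range [-15, 12].
The upper-left corner is (-14, 12).

(-14, 12)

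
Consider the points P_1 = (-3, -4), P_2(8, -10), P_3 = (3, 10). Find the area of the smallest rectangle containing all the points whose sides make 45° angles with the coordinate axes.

250

In coordinates u = x + y, v = x − y the rectangle is axis-aligned; the map (x,y)→(u,v) scales areas by 2.
u-values: -7, -2, 13; range = 13 − (-7) = 20.
v-values: 1, 18, -7; range = 18 − (-7) = 25.
Area = (20 × 25) / 2 = 250.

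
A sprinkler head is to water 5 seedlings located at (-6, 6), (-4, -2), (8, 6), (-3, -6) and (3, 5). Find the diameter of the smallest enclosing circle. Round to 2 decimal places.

The minimum enclosing circle of a finite set is fixed by two of the points (as a diameter) or three (as a circumcircle).
The minimum enclosing circle is determined by three boundary points: (-6, 6), (8, 6), (-3, -6).
Their circumcentre is (1, 1.375) with r² = 70.390625.
The farthest remaining point (-4, -2) is at distance² 36.390625 ≤ 70.390625.
Diameter = 2r = 2√(70.390625) ≈ 16.78.

16.78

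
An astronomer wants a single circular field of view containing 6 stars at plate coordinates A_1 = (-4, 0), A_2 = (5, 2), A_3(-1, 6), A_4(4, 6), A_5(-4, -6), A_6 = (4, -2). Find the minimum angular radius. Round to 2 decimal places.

The farthest pair is A_4–A_5 with squared distance 208. The circle on this segment as diameter has centre (0, 0) and r² = 208/4 = 52.
Check A_1: distance² to centre = 16 ≤ 52, so it lies inside.
All remaining points lie in this disk, and no smaller disk contains both endpoints, so this is the minimum enclosing circle.
r = √52 ≈ 7.21.

7.21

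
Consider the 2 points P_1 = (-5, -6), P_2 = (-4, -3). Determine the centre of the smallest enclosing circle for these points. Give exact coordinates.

(-4.5, -4.5)

The smallest circle enclosing two points has them as diameter endpoints.
Centre = midpoint = (-4.5, -4.5); r² = |P_1P_2|²/4 = 10/4 = 2.5.
Centre = (-4.5, -4.5).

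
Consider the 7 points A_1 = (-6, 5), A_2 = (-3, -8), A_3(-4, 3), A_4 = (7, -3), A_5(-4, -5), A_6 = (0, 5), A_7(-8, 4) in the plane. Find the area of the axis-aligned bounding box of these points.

x ranges over [-8, 7], width 15.
y ranges over [-8, 5], height 13.
Area = 15 × 13 = 195.

195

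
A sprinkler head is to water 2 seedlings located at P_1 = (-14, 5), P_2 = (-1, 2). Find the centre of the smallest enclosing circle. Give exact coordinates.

The smallest circle enclosing two points has them as diameter endpoints.
Centre = midpoint = (-7.5, 3.5); r² = |P_1P_2|²/4 = 178/4 = 44.5.
Centre = (-7.5, 3.5).

(-7.5, 3.5)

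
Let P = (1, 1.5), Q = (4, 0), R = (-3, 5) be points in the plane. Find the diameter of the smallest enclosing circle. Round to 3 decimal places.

Side lengths²: PQ² = 11.25, PR² = 28.25, QR² = 74.
Since QR² = 74 ≥ 28.25 + 11.25 = 39.5, the angle opposite QR is not acute, so the smallest enclosing circle has QR as diameter.
Centre = midpoint of QR = (0.5, 2.5), r² = 74/4 = 18.5.
Diameter = 2r = 2√(18.5) ≈ 8.602.

8.602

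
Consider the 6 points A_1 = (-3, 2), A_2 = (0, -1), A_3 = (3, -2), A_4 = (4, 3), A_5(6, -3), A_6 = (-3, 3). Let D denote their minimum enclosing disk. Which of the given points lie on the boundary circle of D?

A_5, A_6

The farthest pair is A_5–A_6 with squared distance 117. The circle on this segment as diameter has centre (1.5, 0) and r² = 117/4 = 29.25.
Check A_1: distance² to centre = 24.25 ≤ 29.25, so it lies inside.
All remaining points lie in this disk, and no smaller disk contains both endpoints, so this is the minimum enclosing circle.
The points at distance exactly r from the centre are A_5, A_6 — 2 points.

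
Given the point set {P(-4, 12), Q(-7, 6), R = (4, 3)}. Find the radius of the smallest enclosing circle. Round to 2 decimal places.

Side lengths²: PQ² = 45, PR² = 145, QR² = 130.
Since PR² = 145 < 130 + 45 = 175, the triangle is acute, so the smallest enclosing circle is the circumcircle.
Circumcentre = (-0.9, 6.7), r² = 37.7.
r = √(37.7) ≈ 6.14.

6.14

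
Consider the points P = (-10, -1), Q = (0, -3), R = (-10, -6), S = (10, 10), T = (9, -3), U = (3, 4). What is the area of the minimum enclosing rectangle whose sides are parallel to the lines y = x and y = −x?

378

In coordinates u = x + y, v = x − y the rectangle is axis-aligned; the map (x,y)→(u,v) scales areas by 2.
u-values: -11, -3, -16, 20, 6, 7; range = 20 − (-16) = 36.
v-values: -9, 3, -4, 0, 12, -1; range = 12 − (-9) = 21.
Area = (36 × 21) / 2 = 378.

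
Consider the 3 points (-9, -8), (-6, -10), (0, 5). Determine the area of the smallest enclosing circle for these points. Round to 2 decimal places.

Call the three points A, B, C in the order given.
Side lengths²: AB² = 13, AC² = 250, BC² = 261.
Since BC² = 261 < 250 + 13 = 263, the triangle is acute, so the smallest enclosing circle is the circumcircle.
Circumcentre = (-119/38, -93/38), r² = 47125/722.
Area = π·r² = π·47125/722 ≈ 205.05.

205.05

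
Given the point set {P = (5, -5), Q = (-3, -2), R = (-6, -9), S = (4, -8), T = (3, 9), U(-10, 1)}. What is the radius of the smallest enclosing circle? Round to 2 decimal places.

The farthest pair is R–T with squared distance 405. The circle on this segment as diameter has centre (-1.5, 0) and r² = 405/4 = 101.25.
Check P: distance² to centre = 67.25 ≤ 101.25, so it lies inside.
All remaining points lie in this disk, and no smaller disk contains both endpoints, so this is the minimum enclosing circle.
r = √(101.25) ≈ 10.06.

10.06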